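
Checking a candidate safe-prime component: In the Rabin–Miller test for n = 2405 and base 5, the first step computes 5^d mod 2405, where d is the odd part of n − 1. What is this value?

n − 1 = 2404 = 2^2 · 601, so s = 2 and d = 601.
5^601 mod 2405 = 1240.

1240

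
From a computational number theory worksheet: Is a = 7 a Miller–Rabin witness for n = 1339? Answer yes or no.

n − 1 = 1338 = 2^1 · 669, so s = 1 and d = 669.
x_0 = 7^669 mod 1339 = 229.
x_0 ∉ {1, 1338} and s = 1, so 7 is a Miller–Rabin witness and 1339 is composite.

yes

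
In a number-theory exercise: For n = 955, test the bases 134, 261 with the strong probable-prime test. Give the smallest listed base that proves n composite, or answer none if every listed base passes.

n − 1 = 954 = 2^1 · 477, so s = 1 and d = 477.
Base 134: x_0 = 134^477 mod 955 = 384. x_0 ∉ {1, 954} and s = 1, so 134 is a Miller–Rabin witness and 955 is composite.
Base 261: x_0 = 261^477 mod 955 = 66. x_0 ∉ {1, 954} and s = 1, so 261 is a Miller–Rabin witness and 955 is composite.
The smallest witness among the given bases is 134.

134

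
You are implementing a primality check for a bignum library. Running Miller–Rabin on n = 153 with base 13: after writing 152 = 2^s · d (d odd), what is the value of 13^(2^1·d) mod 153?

16

n − 1 = 152 = 2^3 · 19, so s = 3 and d = 19.
x_0 = 13^19 mod 153 = 4.
x_1 = 4^2 mod 153 = 16.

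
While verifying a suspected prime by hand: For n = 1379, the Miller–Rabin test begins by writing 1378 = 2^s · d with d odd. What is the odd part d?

Halving: 1378 → 689; 689 is odd.
So 1378 = 2^1 · 689.

689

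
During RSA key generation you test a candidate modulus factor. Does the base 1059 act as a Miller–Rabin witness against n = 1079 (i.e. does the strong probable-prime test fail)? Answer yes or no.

yes

n − 1 = 1078 = 2^1 · 539, so s = 1 and d = 539.
x_0 = 1059^539 mod 1079 = 609.
x_0 ∉ {1, 1078} and s = 1, so 1059 is a Miller–Rabin witness and 1079 is composite.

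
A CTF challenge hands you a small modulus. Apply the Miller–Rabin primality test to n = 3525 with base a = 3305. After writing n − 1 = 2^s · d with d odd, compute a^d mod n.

n − 1 = 3524 = 2^2 · 881, so s = 2 and d = 881.
3305^881 mod 3525 = 275.

275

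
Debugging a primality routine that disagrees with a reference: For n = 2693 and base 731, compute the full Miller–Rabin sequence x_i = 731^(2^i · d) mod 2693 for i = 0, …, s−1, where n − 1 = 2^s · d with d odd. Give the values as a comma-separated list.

1, 1

n − 1 = 2692 = 2^2 · 673, so s = 2 and d = 673.
x_0 = 731^673 mod 2693 = 1.
x_1 = 1^2 mod 2693 = 1.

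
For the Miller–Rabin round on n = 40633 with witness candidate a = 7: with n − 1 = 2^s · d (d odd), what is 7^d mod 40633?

n − 1 = 40632 = 2^3 · 5079, so s = 3 and d = 5079.
7^5079 mod 40633 = 16780.

16780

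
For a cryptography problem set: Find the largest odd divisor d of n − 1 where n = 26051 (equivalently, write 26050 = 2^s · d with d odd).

13025

Halving: 26050 → 13025; 13025 is odd.
So 26050 = 2^1 · 13025.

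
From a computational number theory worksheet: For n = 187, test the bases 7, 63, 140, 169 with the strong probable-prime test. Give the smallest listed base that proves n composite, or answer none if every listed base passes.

n − 1 = 186 = 2^1 · 93, so s = 1 and d = 93.
Base 7: x_0 = 7^93 mod 187 = 57. x_0 ∉ {1, 186} and s = 1, so 7 is a Miller–Rabin witness and 187 is composite.
Base 63: x_0 = 63^93 mod 187 = 116. x_0 ∉ {1, 186} and s = 1, so 63 is a Miller–Rabin witness and 187 is composite.
Base 140: x_0 = 140^93 mod 187 = 72. x_0 ∉ {1, 186} and s = 1, so 140 is a Miller–Rabin witness and 187 is composite.
Base 169: x_0 = 169^93 mod 187 = 152. x_0 ∉ {1, 186} and s = 1, so 169 is a Miller–Rabin witness and 187 is composite.
The smallest witness among the given bases is 7.

7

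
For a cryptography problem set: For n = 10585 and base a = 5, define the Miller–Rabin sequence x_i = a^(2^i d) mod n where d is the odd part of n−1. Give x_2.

4525

n − 1 = 10584 = 2^3 · 1323, so s = 3 and d = 1323.
Repeated squaring mod 10585: 5^1 ≡ 5, 5^2 ≡ 25, 5^4 ≡ 625, 5^8 ≡ 9565, 5^16 ≡ 3070, 5^32 ≡ 4250, 5^64 ≡ 4490, 5^128 ≡ 6260, 5^256 ≡ 1930, 5^512 ≡ 9565, 5^1024 ≡ 3070.
1323 = 1024 + 256 + 32 + 8 + 2 + 1, so 5^1323 ≡ 3070·1930·4250·9565·25·5 ≡ 9395 (mod 10585).
x_0 = 9395.
x_1 = 9395^2 mod 10585 = 8295.
x_2 = 8295^2 mod 10585 = 4525.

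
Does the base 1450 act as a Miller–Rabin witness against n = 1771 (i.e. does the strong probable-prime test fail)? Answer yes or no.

n − 1 = 1770 = 2^1 · 885, so s = 1 and d = 885.
Repeated squaring mod 1771: 1450^1 ≡ 1450, 1450^2 ≡ 323, 1450^4 ≡ 1611, 1450^8 ≡ 806, 1450^16 ≡ 1450, 1450^32 ≡ 323, 1450^64 ≡ 1611, 1450^128 ≡ 806, 1450^256 ≡ 1450, 1450^512 ≡ 323.
885 = 512 + 256 + 64 + 32 + 16 + 4 + 1, so 1450^885 ≡ 323·1450·1611·323·1450·1611·1450 ≡ 1 (mod 1771).
x_0 = 1450^885 mod 1771 = 1.
x_0 = 1, so 1450 is not a witness.

no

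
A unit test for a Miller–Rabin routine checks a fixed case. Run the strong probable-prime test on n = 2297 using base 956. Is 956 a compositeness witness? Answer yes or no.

n − 1 = 2296 = 2^3 · 287, so s = 3 and d = 287.
x_0 = 956^287 mod 2297 = 1324.
x_0 is neither 1 nor 2296, so continue squaring.
x_1 = 1324^2 mod 2297 = 365.
x_2 = 365^2 mod 2297 = 2296.
x_2 ≡ −1, so 956 is not a witness.

no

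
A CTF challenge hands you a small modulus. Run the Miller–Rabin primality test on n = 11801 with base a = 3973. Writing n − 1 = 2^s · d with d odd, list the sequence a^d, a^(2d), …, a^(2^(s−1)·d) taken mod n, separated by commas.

n − 1 = 11800 = 2^3 · 1475, so s = 3 and d = 1475.
x_0 = 3973^1475 mod 11801 = 6627.
x_1 = 6627^2 mod 11801 = 5608.
x_2 = 5608^2 mod 11801 = 11800.

6627, 5608, 11800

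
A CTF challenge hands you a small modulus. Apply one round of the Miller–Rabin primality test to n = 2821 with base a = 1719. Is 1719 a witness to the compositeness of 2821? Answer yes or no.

n − 1 = 2820 = 2^2 · 705, so s = 2 and d = 705.
x_0 = 1719^705 mod 2821 = 1.
x_0 = 1, so 1719 is not a witness.

no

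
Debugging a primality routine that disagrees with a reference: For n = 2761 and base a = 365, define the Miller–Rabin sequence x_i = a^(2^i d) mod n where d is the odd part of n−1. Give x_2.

n − 1 = 2760 = 2^3 · 345, so s = 3 and d = 345.
x_0 = 365^345 mod 2761 = 494.
x_1 = 494^2 mod 2761 = 1068.
x_2 = 1068^2 mod 2761 = 331.

331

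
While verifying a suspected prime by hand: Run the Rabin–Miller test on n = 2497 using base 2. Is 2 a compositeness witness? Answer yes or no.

yes

n − 1 = 2496 = 2^6 · 39, so s = 6 and d = 39.
Repeated squaring mod 2497: 2^1 ≡ 2, 2^2 ≡ 4, 2^4 ≡ 16, 2^8 ≡ 256, 2^16 ≡ 614, 2^32 ≡ 2446.
39 = 32 + 4 + 2 + 1, so 2^39 ≡ 2446·16·4·2 ≡ 963 (mod 2497).
x_0 = 2^39 mod 2497 = 963.
x_0 is neither 1 nor 2496, so continue squaring.
x_1 = 963^2 mod 2497 = 982.
x_2 = 982^2 mod 2497 = 482.
x_3 = 482^2 mod 2497 = 103.
x_4 = 103^2 mod 2497 = 621.
x_5 = 621^2 mod 2497 = 1103.
Reached i = s−1 = 5 without hitting −1: 2 is a Miller–Rabin witness and 2497 is composite.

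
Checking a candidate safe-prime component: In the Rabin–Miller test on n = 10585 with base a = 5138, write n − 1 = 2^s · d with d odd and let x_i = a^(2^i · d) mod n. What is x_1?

1944

n − 1 = 10584 = 2^3 · 1323, so s = 3 and d = 1323.
Repeated squaring mod 10585: 5138^1 ≡ 5138, 5138^2 ≡ 54, 5138^4 ≡ 2916, 5138^8 ≡ 3301, 5138^16 ≡ 4636, 5138^32 ≡ 4946, 5138^64 ≡ 981, 5138^128 ≡ 9711, 5138^256 ≡ 1756, 5138^512 ≡ 3301, 5138^1024 ≡ 4636.
1323 = 1024 + 256 + 32 + 8 + 2 + 1, so 5138^1323 ≡ 4636·1756·4946·3301·54·5138 ≡ 927 (mod 10585).
x_0 = 927.
x_1 = 927^2 mod 10585 = 1944.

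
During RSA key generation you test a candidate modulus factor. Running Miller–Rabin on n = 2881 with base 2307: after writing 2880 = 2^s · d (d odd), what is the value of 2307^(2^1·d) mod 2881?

269

n − 1 = 2880 = 2^6 · 45, so s = 6 and d = 45.
x_0 = 2307^45 mod 2881 = 1140.
x_1 = 1140^2 mod 2881 = 269.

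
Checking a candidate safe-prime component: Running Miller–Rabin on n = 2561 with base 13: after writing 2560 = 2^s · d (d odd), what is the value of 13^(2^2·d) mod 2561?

2522

n − 1 = 2560 = 2^9 · 5, so s = 9 and d = 5.
By repeated squaring, 13^5 ≡ 2509 (mod 2561).
x_0 = 2509.
x_1 = 2509^2 mod 2561 = 143.
x_2 = 143^2 mod 2561 = 2522.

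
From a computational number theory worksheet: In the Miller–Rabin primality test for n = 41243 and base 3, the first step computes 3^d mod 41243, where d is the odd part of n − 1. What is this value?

1

n − 1 = 41242 = 2^1 · 20621, so s = 1 and d = 20621.
By repeated squaring, 3^20621 ≡ 1 (mod 41243).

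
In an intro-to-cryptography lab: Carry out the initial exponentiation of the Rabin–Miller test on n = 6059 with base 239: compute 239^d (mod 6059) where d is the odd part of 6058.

n − 1 = 6058 = 2^1 · 3029, so s = 1 and d = 3029.
239^3029 mod 6059 = 5301.

5301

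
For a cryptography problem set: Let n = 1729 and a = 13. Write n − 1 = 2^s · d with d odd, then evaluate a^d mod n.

1196

n − 1 = 1728 = 2^6 · 27, so s = 6 and d = 27.
By repeated squaring, 13^27 ≡ 1196 (mod 1729).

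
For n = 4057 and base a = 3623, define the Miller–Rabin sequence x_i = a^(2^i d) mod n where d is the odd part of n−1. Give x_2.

n − 1 = 4056 = 2^3 · 507, so s = 3 and d = 507.
x_0 = 3623^507 mod 4057 = 315.
x_1 = 315^2 mod 4057 = 1857.
x_2 = 1857^2 mod 4057 = 4056.

4056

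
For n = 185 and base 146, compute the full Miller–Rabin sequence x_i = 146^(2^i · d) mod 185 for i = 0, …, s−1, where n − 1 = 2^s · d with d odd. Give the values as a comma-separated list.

n − 1 = 184 = 2^3 · 23, so s = 3 and d = 23.
x_0 = 146^23 mod 185 = 106.
x_1 = 106^2 mod 185 = 136.
x_2 = 136^2 mod 185 = 181.

106, 136, 181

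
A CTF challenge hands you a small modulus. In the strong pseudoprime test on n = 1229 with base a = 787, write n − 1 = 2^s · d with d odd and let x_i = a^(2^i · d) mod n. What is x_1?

n − 1 = 1228 = 2^2 · 307, so s = 2 and d = 307.
x_0 = 787^307 mod 1229 = 632.
x_1 = 632^2 mod 1229 = 1228.

1228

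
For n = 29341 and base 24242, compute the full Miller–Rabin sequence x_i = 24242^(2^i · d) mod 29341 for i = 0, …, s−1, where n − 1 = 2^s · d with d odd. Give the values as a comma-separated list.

n − 1 = 29340 = 2^2 · 7335, so s = 2 and d = 7335.
x_0 = 24242^7335 mod 29341 = 6772.
x_1 = 6772^2 mod 29341 = 1.

6772, 1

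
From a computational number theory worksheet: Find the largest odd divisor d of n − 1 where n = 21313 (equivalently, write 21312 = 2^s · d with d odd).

333

Halving: 21312 → 10656 → 5328 → 2664 → 1332 → 666 → 333; 333 is odd.
So 21312 = 2^6 · 333.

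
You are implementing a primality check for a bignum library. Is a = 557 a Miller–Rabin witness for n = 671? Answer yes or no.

yes

n − 1 = 670 = 2^1 · 335, so s = 1 and d = 335.
x_0 = 557^335 mod 671 = 538.
x_0 ∉ {1, 670} and s = 1, so 557 is a Miller–Rabin witness and 671 is composite.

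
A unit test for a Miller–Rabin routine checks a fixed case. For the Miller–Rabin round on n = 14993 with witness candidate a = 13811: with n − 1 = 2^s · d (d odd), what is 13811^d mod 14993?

4694

n − 1 = 14992 = 2^4 · 937, so s = 4 and d = 937.
By repeated squaring, 13811^937 ≡ 4694 (mod 14993).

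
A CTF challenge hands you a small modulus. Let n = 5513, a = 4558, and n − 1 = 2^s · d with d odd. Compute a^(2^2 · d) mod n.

n − 1 = 5512 = 2^3 · 689, so s = 3 and d = 689.
Repeated squaring mod 5513: 4558^1 ≡ 4558, 4558^2 ≡ 2380, 4558^4 ≡ 2549, 4558^8 ≡ 3087, 4558^16 ≡ 3105, 4558^32 ≡ 4301, 4558^64 ≡ 2486, 4558^128 ≡ 123, 4558^256 ≡ 4103, 4558^512 ≡ 3420.
689 = 512 + 128 + 32 + 16 + 1, so 4558^689 ≡ 3420·123·4301·3105·4558 ≡ 3154 (mod 5513).
x_0 = 3154.
x_1 = 3154^2 mod 5513 = 2264.
x_2 = 2264^2 mod 5513 = 4119.

4119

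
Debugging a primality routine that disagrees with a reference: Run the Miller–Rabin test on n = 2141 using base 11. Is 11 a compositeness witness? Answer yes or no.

n − 1 = 2140 = 2^2 · 535, so s = 2 and d = 535.
x_0 = 11^535 mod 2141 = 1722.
x_0 is neither 1 nor 2140, so continue squaring.
x_1 = 1722^2 mod 2141 = 2140.
x_1 ≡ −1, so 11 is not a witness.

no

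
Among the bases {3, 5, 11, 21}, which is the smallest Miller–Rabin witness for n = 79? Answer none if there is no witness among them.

none

n − 1 = 78 = 2^1 · 39, so s = 1 and d = 39.
Base 3: x_0 = 3^39 mod 79 = 78. x_0 = 78 ≡ −1, so 3 is not a witness.
Base 5: x_0 = 5^39 mod 79 = 1. x_0 = 1, so 5 is not a witness.
Base 11: x_0 = 11^39 mod 79 = 1. x_0 = 1, so 11 is not a witness.
Base 21: x_0 = 21^39 mod 79 = 1. x_0 = 1, so 21 is not a witness.
No listed base is a witness for 79.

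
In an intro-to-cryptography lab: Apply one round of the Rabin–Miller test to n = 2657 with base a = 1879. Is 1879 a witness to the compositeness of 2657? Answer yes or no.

no

n − 1 = 2656 = 2^5 · 83, so s = 5 and d = 83.
Repeated squaring mod 2657: 1879^1 ≡ 1879, 1879^2 ≡ 2145, 1879^4 ≡ 1758, 1879^8 ≡ 473, 1879^16 ≡ 541, 1879^32 ≡ 411, 1879^64 ≡ 1530.
83 = 64 + 16 + 2 + 1, so 1879^83 ≡ 1530·541·2145·1879 ≡ 2656 (mod 2657).
x_0 = 1879^83 mod 2657 = 2656.
x_0 = 2656 ≡ −1, so 1879 is not a witness.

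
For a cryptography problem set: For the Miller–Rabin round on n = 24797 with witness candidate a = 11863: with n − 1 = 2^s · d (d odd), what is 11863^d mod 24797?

n − 1 = 24796 = 2^2 · 6199, so s = 2 and d = 6199.
11863^6199 mod 24797 = 5680.

5680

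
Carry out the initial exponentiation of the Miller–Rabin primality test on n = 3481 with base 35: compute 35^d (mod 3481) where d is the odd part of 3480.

2892

n − 1 = 3480 = 2^3 · 435, so s = 3 and d = 435.
35^435 mod 3481 = 2892.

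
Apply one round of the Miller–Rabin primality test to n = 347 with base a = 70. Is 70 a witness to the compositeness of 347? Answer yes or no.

no

n − 1 = 346 = 2^1 · 173, so s = 1 and d = 173.
x_0 = 70^173 mod 347 = 346.
x_0 = 346 ≡ −1, so 70 is not a witness.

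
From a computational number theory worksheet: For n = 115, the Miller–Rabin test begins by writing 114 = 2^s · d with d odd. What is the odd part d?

57

Halving: 114 → 57; 57 is odd.
So 114 = 2^1 · 57.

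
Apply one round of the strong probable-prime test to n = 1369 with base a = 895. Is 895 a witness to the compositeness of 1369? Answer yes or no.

yes

n − 1 = 1368 = 2^3 · 171, so s = 3 and d = 171.
Repeated squaring mod 1369: 895^1 ≡ 895, 895^2 ≡ 160, 895^4 ≡ 958, 895^8 ≡ 534, 895^16 ≡ 404, 895^32 ≡ 305, 895^64 ≡ 1302, 895^128 ≡ 382.
171 = 128 + 32 + 8 + 2 + 1, so 895^171 ≡ 382·305·534·160·895 ≡ 75 (mod 1369).
x_0 = 895^171 mod 1369 = 75.
x_0 is neither 1 nor 1368, so continue squaring.
x_1 = 75^2 mod 1369 = 149.
x_2 = 149^2 mod 1369 = 297.
Reached i = s−1 = 2 without hitting −1: 895 is a Miller–Rabin witness and 1369 is composite.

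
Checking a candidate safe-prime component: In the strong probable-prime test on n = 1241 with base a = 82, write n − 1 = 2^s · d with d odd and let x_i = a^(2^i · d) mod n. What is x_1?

n − 1 = 1240 = 2^3 · 155, so s = 3 and d = 155.
x_0 = 82^155 mod 1241 = 503.
x_1 = 503^2 mod 1241 = 1086.

1086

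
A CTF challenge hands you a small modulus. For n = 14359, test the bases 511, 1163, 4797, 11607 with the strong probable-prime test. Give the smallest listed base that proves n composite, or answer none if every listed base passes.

n − 1 = 14358 = 2^1 · 7179, so s = 1 and d = 7179.
Base 511: x_0 = 511^7179 mod 14359 = 9038. x_0 ∉ {1, 14358} and s = 1, so 511 is a Miller–Rabin witness and 14359 is composite.
Base 1163: x_0 = 1163^7179 mod 14359 = 11621. x_0 ∉ {1, 14358} and s = 1, so 1163 is a Miller–Rabin witness and 14359 is composite.
Base 4797: x_0 = 4797^7179 mod 14359 = 11431. x_0 ∉ {1, 14358} and s = 1, so 4797 is a Miller–Rabin witness and 14359 is composite.
Base 11607: x_0 = 11607^7179 mod 14359 = 13123. x_0 ∉ {1, 14358} and s = 1, so 11607 is a Miller–Rabin witness and 14359 is composite.
The smallest witness among the given bases is 511.

511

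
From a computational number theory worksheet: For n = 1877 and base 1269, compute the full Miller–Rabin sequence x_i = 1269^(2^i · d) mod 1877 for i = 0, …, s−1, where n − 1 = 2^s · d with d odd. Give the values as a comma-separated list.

1, 1

n − 1 = 1876 = 2^2 · 469, so s = 2 and d = 469.
x_0 = 1269^469 mod 1877 = 1.
x_1 = 1^2 mod 1877 = 1.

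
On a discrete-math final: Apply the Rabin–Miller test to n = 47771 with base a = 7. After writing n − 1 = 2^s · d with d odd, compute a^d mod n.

14389

n − 1 = 47770 = 2^1 · 23885, so s = 1 and d = 23885.
7^23885 mod 47771 = 14389.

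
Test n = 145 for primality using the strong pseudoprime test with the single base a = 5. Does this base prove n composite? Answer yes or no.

yes

n − 1 = 144 = 2^4 · 9, so s = 4 and d = 9.
x_0 = 5^9 mod 145 = 120.
x_0 is neither 1 nor 144, so continue squaring.
x_1 = 120^2 mod 145 = 45.
x_2 = 45^2 mod 145 = 140.
x_3 = 140^2 mod 145 = 25.
Reached i = s−1 = 3 without hitting −1: 5 is a Miller–Rabin witness and 145 is composite.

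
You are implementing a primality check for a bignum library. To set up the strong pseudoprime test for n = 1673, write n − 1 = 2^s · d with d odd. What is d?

Halving: 1672 → 836 → 418 → 209; 209 is odd.
So 1672 = 2^3 · 209.

209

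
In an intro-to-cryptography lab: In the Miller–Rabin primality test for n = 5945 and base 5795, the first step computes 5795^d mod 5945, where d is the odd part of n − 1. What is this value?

2750

n − 1 = 5944 = 2^3 · 743, so s = 3 and d = 743.
5795^743 mod 5945 = 2750.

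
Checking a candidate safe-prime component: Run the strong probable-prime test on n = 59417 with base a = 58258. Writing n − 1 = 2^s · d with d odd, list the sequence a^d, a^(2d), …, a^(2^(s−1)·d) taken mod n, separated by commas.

n − 1 = 59416 = 2^3 · 7427, so s = 3 and d = 7427.
x_0 = 58258^7427 mod 59417 = 37010.
x_1 = 37010^2 mod 59417 = 59416.
x_2 = 59416^2 mod 59417 = 1.

37010, 59416, 1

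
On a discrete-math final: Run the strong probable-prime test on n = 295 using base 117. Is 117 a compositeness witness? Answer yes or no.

n − 1 = 294 = 2^1 · 147, so s = 1 and d = 147.
Repeated squaring mod 295: 117^1 ≡ 117, 117^2 ≡ 119, 117^4 ≡ 1, 117^8 ≡ 1, 117^16 ≡ 1, 117^32 ≡ 1, 117^64 ≡ 1, 117^128 ≡ 1.
147 = 128 + 16 + 2 + 1, so 117^147 ≡ 1·1·119·117 ≡ 58 (mod 295).
x_0 = 117^147 mod 295 = 58.
x_0 ∉ {1, 294} and s = 1, so 117 is a Miller–Rabin witness and 295 is composite.

yes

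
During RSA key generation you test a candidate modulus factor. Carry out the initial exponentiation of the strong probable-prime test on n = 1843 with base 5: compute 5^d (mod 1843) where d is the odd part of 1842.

1037

n − 1 = 1842 = 2^1 · 921, so s = 1 and d = 921.
5^921 mod 1843 = 1037.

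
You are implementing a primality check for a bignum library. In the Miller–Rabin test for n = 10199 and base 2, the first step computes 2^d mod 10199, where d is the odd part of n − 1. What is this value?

8572

n − 1 = 10198 = 2^1 · 5099, so s = 1 and d = 5099.
2^5099 mod 10199 = 8572.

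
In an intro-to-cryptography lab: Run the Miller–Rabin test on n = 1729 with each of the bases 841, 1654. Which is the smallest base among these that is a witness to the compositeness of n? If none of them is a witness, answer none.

n − 1 = 1728 = 2^6 · 27, so s = 6 and d = 27.
Base 841: x_0 = 841^27 mod 1729 = 1. x_0 = 1, so 841 is not a witness.
Base 1654: x_0 = 1654^27 mod 1729 = 1. x_0 = 1, so 1654 is not a witness.
No listed base is a witness for 1729.

none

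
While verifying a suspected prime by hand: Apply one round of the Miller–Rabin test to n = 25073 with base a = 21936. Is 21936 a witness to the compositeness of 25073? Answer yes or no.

no

n − 1 = 25072 = 2^4 · 1567, so s = 4 and d = 1567.
x_0 = 21936^1567 mod 25073 = 10695.
x_0 is neither 1 nor 25072, so continue squaring.
x_1 = 10695^2 mod 25073 = 25072.
x_1 ≡ −1, so 21936 is not a witness.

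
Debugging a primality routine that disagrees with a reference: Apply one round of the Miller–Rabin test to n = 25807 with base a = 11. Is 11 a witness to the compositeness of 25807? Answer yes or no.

n − 1 = 25806 = 2^1 · 12903, so s = 1 and d = 12903.
x_0 = 11^12903 mod 25807 = 24185.
x_0 ∉ {1, 25806} and s = 1, so 11 is a Miller–Rabin witness and 25807 is composite.

yes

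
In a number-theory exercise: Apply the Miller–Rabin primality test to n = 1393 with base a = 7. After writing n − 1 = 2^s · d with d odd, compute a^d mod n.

n − 1 = 1392 = 2^4 · 87, so s = 4 and d = 87.
7^87 mod 1393 = 224.

224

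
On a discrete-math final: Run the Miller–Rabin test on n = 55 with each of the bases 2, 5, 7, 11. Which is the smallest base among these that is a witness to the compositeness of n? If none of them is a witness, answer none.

2

n − 1 = 54 = 2^1 · 27, so s = 1 and d = 27.
Base 2: x_0 = 2^27 mod 55 = 18. x_0 ∉ {1, 54} and s = 1, so 2 is a Miller–Rabin witness and 55 is composite.
Base 5: x_0 = 5^27 mod 55 = 25. x_0 ∉ {1, 54} and s = 1, so 5 is a Miller–Rabin witness and 55 is composite.
Base 7: x_0 = 7^27 mod 55 = 28. x_0 ∉ {1, 54} and s = 1, so 7 is a Miller–Rabin witness and 55 is composite.
Base 11: x_0 = 11^27 mod 55 = 11. x_0 ∉ {1, 54} and s = 1, so 11 is a Miller–Rabin witness and 55 is composite.
The smallest witness among the given bases is 2.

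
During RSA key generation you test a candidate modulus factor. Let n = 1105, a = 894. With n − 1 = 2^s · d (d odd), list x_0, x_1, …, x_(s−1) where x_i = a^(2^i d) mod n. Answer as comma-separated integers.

584, 716, 1041, 781

n − 1 = 1104 = 2^4 · 69, so s = 4 and d = 69.
x_0 = 894^69 mod 1105 = 584.
x_1 = 584^2 mod 1105 = 716.
x_2 = 716^2 mod 1105 = 1041.
x_3 = 1041^2 mod 1105 = 781.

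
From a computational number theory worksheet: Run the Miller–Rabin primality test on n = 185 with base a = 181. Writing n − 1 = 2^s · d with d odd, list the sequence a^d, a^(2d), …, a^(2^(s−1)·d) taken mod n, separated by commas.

86, 181, 16

n − 1 = 184 = 2^3 · 23, so s = 3 and d = 23.
x_0 = 181^23 mod 185 = 86.
x_1 = 86^2 mod 185 = 181.
x_2 = 181^2 mod 185 = 16.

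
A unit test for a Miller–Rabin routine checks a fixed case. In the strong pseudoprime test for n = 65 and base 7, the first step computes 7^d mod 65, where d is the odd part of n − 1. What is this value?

n − 1 = 64 = 2^6 · 1, so s = 6 and d = 1.
7^1 mod 65 = 7.

7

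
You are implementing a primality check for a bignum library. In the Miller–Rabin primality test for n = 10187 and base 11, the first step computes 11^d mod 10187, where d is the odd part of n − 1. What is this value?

133

n − 1 = 10186 = 2^1 · 5093, so s = 1 and d = 5093.
Repeated squaring mod 10187: 11^1 ≡ 11, 11^2 ≡ 121, 11^4 ≡ 4454, 11^8 ≡ 4027, 11^16 ≡ 9212, 11^32 ≡ 3234, 11^64 ≡ 6894, 11^128 ≡ 4881, 11^256 ≡ 6955, 11^512 ≡ 4149, 11^1024 ≡ 8358, 11^2048 ≡ 3905, 11^4096 ≡ 9273.
5093 = 4096 + 512 + 256 + 128 + 64 + 32 + 4 + 1, so 11^5093 ≡ 9273·4149·6955·4881·6894·3234·4454·11 ≡ 133 (mod 10187).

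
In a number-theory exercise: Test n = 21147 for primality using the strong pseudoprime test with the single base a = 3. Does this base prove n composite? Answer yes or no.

n − 1 = 21146 = 2^1 · 10573, so s = 1 and d = 10573.
Repeated squaring mod 21147: 3^1 ≡ 3, 3^2 ≡ 9, 3^4 ≡ 81, 3^8 ≡ 6561, 3^16 ≡ 12576, 3^32 ≡ 18510, 3^64 ≡ 17553, 3^128 ≡ 17166, 3^256 ≡ 9258, 3^512 ≡ 1773, 3^1024 ≡ 13773, 3^2048 ≡ 6939, 3^4096 ≡ 19149, 3^8192 ≡ 16368.
10573 = 8192 + 2048 + 256 + 64 + 8 + 4 + 1, so 3^10573 ≡ 16368·6939·9258·17553·6561·81·3 ≡ 3384 (mod 21147).
x_0 = 3^10573 mod 21147 = 3384.
x_0 ∉ {1, 21146} and s = 1, so 3 is a Miller–Rabin witness and 21147 is composite.

yes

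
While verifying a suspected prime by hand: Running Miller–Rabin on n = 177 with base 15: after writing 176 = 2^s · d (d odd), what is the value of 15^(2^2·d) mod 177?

147

n − 1 = 176 = 2^4 · 11, so s = 4 and d = 11.
x_0 = 15^11 mod 177 = 108.
x_1 = 108^2 mod 177 = 159.
x_2 = 159^2 mod 177 = 147.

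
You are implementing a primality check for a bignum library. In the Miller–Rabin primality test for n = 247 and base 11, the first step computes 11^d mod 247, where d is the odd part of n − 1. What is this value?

n − 1 = 246 = 2^1 · 123, so s = 1 and d = 123.
11^123 mod 247 = 96.

96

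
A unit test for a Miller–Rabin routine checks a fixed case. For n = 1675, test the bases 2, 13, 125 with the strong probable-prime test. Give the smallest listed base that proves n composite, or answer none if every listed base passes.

n − 1 = 1674 = 2^1 · 837, so s = 1 and d = 837.
Base 2: x_0 = 2^837 mod 1675 = 1197. x_0 ∉ {1, 1674} and s = 1, so 2 is a Miller–Rabin witness and 1675 is composite.
Base 13: x_0 = 13^837 mod 1675 = 1583. x_0 ∉ {1, 1674} and s = 1, so 13 is a Miller–Rabin witness and 1675 is composite.
Base 125: x_0 = 125^837 mod 1675 = 125. x_0 ∉ {1, 1674} and s = 1, so 125 is a Miller–Rabin witness and 1675 is composite.
The smallest witness among the given bases is 2.

2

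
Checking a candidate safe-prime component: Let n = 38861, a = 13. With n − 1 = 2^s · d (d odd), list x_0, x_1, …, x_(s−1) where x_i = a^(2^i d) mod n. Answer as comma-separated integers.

38860, 1

n − 1 = 38860 = 2^2 · 9715, so s = 2 and d = 9715.
x_0 = 13^9715 mod 38861 = 38860.
x_1 = 38860^2 mod 38861 = 1.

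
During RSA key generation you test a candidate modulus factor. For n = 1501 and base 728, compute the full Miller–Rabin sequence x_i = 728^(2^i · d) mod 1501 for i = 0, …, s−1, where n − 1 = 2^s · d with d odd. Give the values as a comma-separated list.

752, 1128

n − 1 = 1500 = 2^2 · 375, so s = 2 and d = 375.
x_0 = 728^375 mod 1501 = 752.
x_1 = 752^2 mod 1501 = 1128.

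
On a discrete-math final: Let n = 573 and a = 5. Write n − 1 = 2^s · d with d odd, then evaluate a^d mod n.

n − 1 = 572 = 2^2 · 143, so s = 2 and d = 143.
Repeated squaring mod 573: 5^1 ≡ 5, 5^2 ≡ 25, 5^4 ≡ 52, 5^8 ≡ 412, 5^16 ≡ 136, 5^32 ≡ 160, 5^64 ≡ 388, 5^128 ≡ 418.
143 = 128 + 8 + 4 + 2 + 1, so 5^143 ≡ 418·412·52·25·5 ≡ 368 (mod 573).

368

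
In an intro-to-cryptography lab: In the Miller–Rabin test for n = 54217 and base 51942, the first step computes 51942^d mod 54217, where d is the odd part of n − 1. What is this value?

n − 1 = 54216 = 2^3 · 6777, so s = 3 and d = 6777.
51942^6777 mod 54217 = 9448.

9448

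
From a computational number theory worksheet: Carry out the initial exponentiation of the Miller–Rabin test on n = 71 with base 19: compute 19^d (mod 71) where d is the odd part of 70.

1

n − 1 = 70 = 2^1 · 35, so s = 1 and d = 35.
19^35 mod 71 = 1.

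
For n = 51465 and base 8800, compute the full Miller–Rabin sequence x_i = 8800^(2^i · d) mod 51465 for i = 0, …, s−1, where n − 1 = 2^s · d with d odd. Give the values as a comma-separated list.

n − 1 = 51464 = 2^3 · 6433, so s = 3 and d = 6433.
x_0 = 8800^6433 mod 51465 = 20395.
x_1 = 20395^2 mod 51465 = 15895.
x_2 = 15895^2 mod 51465 = 9340.

20395, 15895, 9340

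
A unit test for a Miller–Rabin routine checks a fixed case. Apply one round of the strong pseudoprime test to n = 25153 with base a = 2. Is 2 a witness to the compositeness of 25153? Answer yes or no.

n − 1 = 25152 = 2^6 · 393, so s = 6 and d = 393.
x_0 = 2^393 mod 25153 = 5275.
x_0 is neither 1 nor 25152, so continue squaring.
x_1 = 5275^2 mod 25153 = 6407.
x_2 = 6407^2 mod 25153 = 25106.
x_3 = 25106^2 mod 25153 = 2209.
x_4 = 2209^2 mod 25153 = 25152.
x_4 ≡ −1, so 2 is not a witness.

no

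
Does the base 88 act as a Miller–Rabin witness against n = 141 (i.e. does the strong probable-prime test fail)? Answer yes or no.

n − 1 = 140 = 2^2 · 35, so s = 2 and d = 35.
Repeated squaring mod 141: 88^1 ≡ 88, 88^2 ≡ 130, 88^4 ≡ 121, 88^8 ≡ 118, 88^16 ≡ 106, 88^32 ≡ 97.
35 = 32 + 2 + 1, so 88^35 ≡ 97·130·88 ≡ 10 (mod 141).
x_0 = 88^35 mod 141 = 10.
x_0 is neither 1 nor 140, so continue squaring.
x_1 = 10^2 mod 141 = 100.
Reached i = s−1 = 1 without hitting −1: 88 is a Miller–Rabin witness and 141 is composite.

yes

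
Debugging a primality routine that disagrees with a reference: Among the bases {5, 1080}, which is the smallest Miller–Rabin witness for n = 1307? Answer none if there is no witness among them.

none

n − 1 = 1306 = 2^1 · 653, so s = 1 and d = 653.
Base 5: x_0 = 5^653 mod 1307 = 1306. x_0 = 1306 ≡ −1, so 5 is not a witness.
Base 1080: x_0 = 1080^653 mod 1307 = 1. x_0 = 1, so 1080 is not a witness.
No listed base is a witness for 1307.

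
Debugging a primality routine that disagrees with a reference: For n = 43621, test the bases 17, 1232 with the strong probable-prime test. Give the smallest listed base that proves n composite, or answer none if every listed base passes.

17

n − 1 = 43620 = 2^2 · 10905, so s = 2 and d = 10905.
Base 17: x_0 = 17^10905 mod 43621 = 1817. x_0 is neither 1 nor 43620, so continue squaring. x_1 = 1817^2 mod 43621 = 29914. Reached i = s−1 = 1 without hitting −1: 17 is a Miller–Rabin witness and 43621 is composite.
Base 1232: x_0 = 1232^10905 mod 43621 = 7945. x_0 is neither 1 nor 43620, so continue squaring. x_1 = 7945^2 mod 43621 = 3438. Reached i = s−1 = 1 without hitting −1: 1232 is a Miller–Rabin witness and 43621 is composite.
The smallest witness among the given bases is 17.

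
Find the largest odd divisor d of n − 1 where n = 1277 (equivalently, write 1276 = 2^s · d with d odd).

319

Halving: 1276 → 638 → 319; 319 is odd.
So 1276 = 2^2 · 319.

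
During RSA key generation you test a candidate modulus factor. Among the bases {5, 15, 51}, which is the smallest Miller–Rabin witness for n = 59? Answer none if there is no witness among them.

none

n − 1 = 58 = 2^1 · 29, so s = 1 and d = 29.
Base 5: x_0 = 5^29 mod 59 = 1. x_0 = 1, so 5 is not a witness.
Base 15: x_0 = 15^29 mod 59 = 1. x_0 = 1, so 15 is not a witness.
Base 51: x_0 = 51^29 mod 59 = 1. x_0 = 1, so 51 is not a witness.
No listed base is a witness for 59.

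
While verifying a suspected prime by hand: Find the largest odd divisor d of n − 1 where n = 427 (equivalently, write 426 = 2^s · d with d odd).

Halving: 426 → 213; 213 is odd.
So 426 = 2^1 · 213.

213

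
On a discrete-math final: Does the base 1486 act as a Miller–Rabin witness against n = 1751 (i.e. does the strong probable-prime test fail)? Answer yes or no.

n − 1 = 1750 = 2^1 · 875, so s = 1 and d = 875.
Repeated squaring mod 1751: 1486^1 ≡ 1486, 1486^2 ≡ 185, 1486^4 ≡ 956, 1486^8 ≡ 1665, 1486^16 ≡ 392, 1486^32 ≡ 1327, 1486^64 ≡ 1174, 1486^128 ≡ 239, 1486^256 ≡ 1089, 1486^512 ≡ 494.
875 = 512 + 256 + 64 + 32 + 8 + 2 + 1, so 1486^875 ≡ 494·1089·1174·1327·1665·185·1486 ≡ 1425 (mod 1751).
x_0 = 1486^875 mod 1751 = 1425.
x_0 ∉ {1, 1750} and s = 1, so 1486 is a Miller–Rabin witness and 1751 is composite.

yes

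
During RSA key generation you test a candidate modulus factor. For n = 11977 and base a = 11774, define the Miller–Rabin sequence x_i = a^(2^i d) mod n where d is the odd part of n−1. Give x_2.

n − 1 = 11976 = 2^3 · 1497, so s = 3 and d = 1497.
By repeated squaring, 11774^1497 ≡ 6090 (mod 11977).
x_0 = 6090.
x_1 = 6090^2 mod 11977 = 7308.
x_2 = 7308^2 mod 11977 = 1421.

1421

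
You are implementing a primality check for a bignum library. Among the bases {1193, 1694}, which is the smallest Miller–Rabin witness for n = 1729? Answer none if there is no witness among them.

1694

n − 1 = 1728 = 2^6 · 27, so s = 6 and d = 27.
Base 1193: x_0 = 1193^27 mod 1729 = 1728. x_0 = 1728 ≡ −1, so 1193 is not a witness.
Base 1694: x_0 = 1694^27 mod 1729 = 987. x_0 is neither 1 nor 1728, so continue squaring. x_1 = 987^2 mod 1729 = 742. x_2 = 742^2 mod 1729 = 742. x_3 = 742^2 mod 1729 = 742. x_4 = 742^2 mod 1729 = 742. x_5 = 742^2 mod 1729 = 742. Reached i = s−1 = 5 without hitting −1: 1694 is a Miller–Rabin witness and 1729 is composite.
The smallest witness among the given bases is 1694.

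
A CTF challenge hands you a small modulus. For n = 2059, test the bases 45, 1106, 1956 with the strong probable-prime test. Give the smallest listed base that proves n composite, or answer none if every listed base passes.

none

n − 1 = 2058 = 2^1 · 1029, so s = 1 and d = 1029.
Base 45: x_0 = 45^1029 mod 2059 = 1. x_0 = 1, so 45 is not a witness.
Base 1106: x_0 = 1106^1029 mod 2059 = 2058. x_0 = 2058 ≡ −1, so 1106 is not a witness.
Base 1956: x_0 = 1956^1029 mod 2059 = 2058. x_0 = 2058 ≡ −1, so 1956 is not a witness.
No listed base is a witness for 2059.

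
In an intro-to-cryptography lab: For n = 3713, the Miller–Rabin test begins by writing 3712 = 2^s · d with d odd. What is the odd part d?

29

Halving: 3712 → 1856 → 928 → 464 → 232 → 116 → 58 → 29; 29 is odd.
So 3712 = 2^7 · 29.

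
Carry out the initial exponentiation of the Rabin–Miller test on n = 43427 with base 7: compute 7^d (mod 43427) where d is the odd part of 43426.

n − 1 = 43426 = 2^1 · 21713, so s = 1 and d = 21713.
Repeated squaring mod 43427: 7^1 ≡ 7, 7^2 ≡ 49, 7^4 ≡ 2401, 7^8 ≡ 32437, 7^16 ≡ 9613, 7^32 ≡ 40540, 7^64 ≡ 40212, 7^128 ≡ 599, 7^256 ≡ 11385, 7^512 ≡ 32057, 7^1024 ≡ 38148, 7^2048 ≡ 31134, 7^4096 ≡ 35316, 7^8192 ≡ 39843, 7^16384 ≡ 34091.
21713 = 16384 + 4096 + 1024 + 128 + 64 + 16 + 1, so 7^21713 ≡ 34091·35316·38148·599·40212·9613·7 ≡ 1 (mod 43427).

1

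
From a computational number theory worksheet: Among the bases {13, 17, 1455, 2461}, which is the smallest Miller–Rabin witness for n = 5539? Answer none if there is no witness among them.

13

n − 1 = 5538 = 2^1 · 2769, so s = 1 and d = 2769.
Base 13: x_0 = 13^2769 mod 5539 = 4702. x_0 ∉ {1, 5538} and s = 1, so 13 is a Miller–Rabin witness and 5539 is composite.
Base 17: x_0 = 17^2769 mod 5539 = 1728. x_0 ∉ {1, 5538} and s = 1, so 17 is a Miller–Rabin witness and 5539 is composite.
Base 1455: x_0 = 1455^2769 mod 5539 = 2913. x_0 ∉ {1, 5538} and s = 1, so 1455 is a Miller–Rabin witness and 5539 is composite.
Base 2461: x_0 = 2461^2769 mod 5539 = 4374. x_0 ∉ {1, 5538} and s = 1, so 2461 is a Miller–Rabin witness and 5539 is composite.
The smallest witness among the given bases is 13.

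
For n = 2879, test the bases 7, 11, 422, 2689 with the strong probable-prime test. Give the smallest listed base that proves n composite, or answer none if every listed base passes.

n − 1 = 2878 = 2^1 · 1439, so s = 1 and d = 1439.
Base 7: x_0 = 7^1439 mod 2879 = 2878. x_0 = 2878 ≡ −1, so 7 is not a witness.
Base 11: x_0 = 11^1439 mod 2879 = 1. x_0 = 1, so 11 is not a witness.
Base 422: x_0 = 422^1439 mod 2879 = 2878. x_0 = 2878 ≡ −1, so 422 is not a witness.
Base 2689: x_0 = 2689^1439 mod 2879 = 2878. x_0 = 2878 ≡ −1, so 2689 is not a witness.
No listed base is a witness for 2879.

none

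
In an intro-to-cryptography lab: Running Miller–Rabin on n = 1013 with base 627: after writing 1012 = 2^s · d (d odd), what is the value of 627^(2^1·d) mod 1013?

n − 1 = 1012 = 2^2 · 253, so s = 2 and d = 253.
Repeated squaring mod 1013: 627^1 ≡ 627, 627^2 ≡ 85, 627^4 ≡ 134, 627^8 ≡ 735, 627^16 ≡ 296, 627^32 ≡ 498, 627^64 ≡ 832, 627^128 ≡ 345.
253 = 128 + 64 + 32 + 16 + 8 + 4 + 1, so 627^253 ≡ 345·832·498·296·735·134·627 ≡ 45 (mod 1013).
x_0 = 45.
x_1 = 45^2 mod 1013 = 1012.

1012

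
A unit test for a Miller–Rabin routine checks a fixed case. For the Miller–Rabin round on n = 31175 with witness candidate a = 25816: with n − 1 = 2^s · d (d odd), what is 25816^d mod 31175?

12706

n − 1 = 31174 = 2^1 · 15587, so s = 1 and d = 15587.
Repeated squaring mod 31175: 25816^1 ≡ 25816, 25816^2 ≡ 6706, 25816^4 ≡ 16086, 25816^8 ≡ 6896, 25816^16 ≡ 12941, 25816^32 ≡ 28556, 25816^64 ≡ 661, 25816^128 ≡ 471, 25816^256 ≡ 3616, 25816^512 ≡ 13131, 25816^1024 ≡ 25411, 25816^2048 ≡ 22321, 25816^4096 ≡ 19366, 25816^8192 ≡ 6706.
15587 = 8192 + 4096 + 2048 + 1024 + 128 + 64 + 32 + 2 + 1, so 25816^15587 ≡ 6706·19366·22321·25411·471·661·28556·6706·25816 ≡ 12706 (mod 31175).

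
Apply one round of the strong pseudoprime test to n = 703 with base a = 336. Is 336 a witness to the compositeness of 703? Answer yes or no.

n − 1 = 702 = 2^1 · 351, so s = 1 and d = 351.
x_0 = 336^351 mod 703 = 702.
x_0 = 702 ≡ −1, so 336 is not a witness.

no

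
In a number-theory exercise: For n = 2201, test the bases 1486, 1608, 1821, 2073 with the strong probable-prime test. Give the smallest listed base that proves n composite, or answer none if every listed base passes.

n − 1 = 2200 = 2^3 · 275, so s = 3 and d = 275.
Base 1486: x_0 = 1486^275 mod 2201 = 2200. x_0 = 2200 ≡ −1, so 1486 is not a witness.
Base 1608: x_0 = 1608^275 mod 2201 = 2200. x_0 = 2200 ≡ −1, so 1608 is not a witness.
Base 1821: x_0 = 1821^275 mod 2201 = 2200. x_0 = 2200 ≡ −1, so 1821 is not a witness.
Base 2073: x_0 = 2073^275 mod 2201 = 2200. x_0 = 2200 ≡ −1, so 2073 is not a witness.
No listed base is a witness for 2201.

none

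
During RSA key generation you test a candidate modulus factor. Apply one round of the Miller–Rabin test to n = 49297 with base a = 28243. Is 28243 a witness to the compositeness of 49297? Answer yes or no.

no

n − 1 = 49296 = 2^4 · 3081, so s = 4 and d = 3081.
x_0 = 28243^3081 mod 49297 = 33494.
x_0 is neither 1 nor 49296, so continue squaring.
x_1 = 33494^2 mod 49297 = 45504.
x_2 = 45504^2 mod 49297 = 41422.
x_3 = 41422^2 mod 49297 = 49296.
x_3 ≡ −1, so 28243 is not a witness.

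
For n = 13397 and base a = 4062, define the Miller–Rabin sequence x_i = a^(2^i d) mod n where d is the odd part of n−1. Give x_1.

n − 1 = 13396 = 2^2 · 3349, so s = 2 and d = 3349.
x_0 = 4062^3349 mod 13397 = 12493.
x_1 = 12493^2 mod 13397 = 13396.

13396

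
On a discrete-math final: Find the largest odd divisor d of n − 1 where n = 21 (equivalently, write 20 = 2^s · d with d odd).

5

Halving: 20 → 10 → 5; 5 is odd.
So 20 = 2^2 · 5.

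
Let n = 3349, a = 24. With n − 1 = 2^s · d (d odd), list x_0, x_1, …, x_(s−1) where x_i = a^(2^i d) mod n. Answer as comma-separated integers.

n − 1 = 3348 = 2^2 · 837, so s = 2 and d = 837.
x_0 = 24^837 mod 3349 = 28.
x_1 = 28^2 mod 3349 = 784.

28, 784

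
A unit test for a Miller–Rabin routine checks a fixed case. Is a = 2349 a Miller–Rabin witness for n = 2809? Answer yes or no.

no

n − 1 = 2808 = 2^3 · 351, so s = 3 and d = 351.
x_0 = 2349^351 mod 2809 = 2808.
x_0 = 2808 ≡ −1, so 2349 is not a witness.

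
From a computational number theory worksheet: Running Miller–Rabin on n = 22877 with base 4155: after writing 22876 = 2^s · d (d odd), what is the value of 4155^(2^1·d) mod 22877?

n − 1 = 22876 = 2^2 · 5719, so s = 2 and d = 5719.
x_0 = 4155^5719 mod 22877 = 9673.
x_1 = 9673^2 mod 22877 = 22876.

22876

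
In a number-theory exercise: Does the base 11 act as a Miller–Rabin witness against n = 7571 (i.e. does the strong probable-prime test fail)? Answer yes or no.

yes

n − 1 = 7570 = 2^1 · 3785, so s = 1 and d = 3785.
Repeated squaring mod 7571: 11^1 ≡ 11, 11^2 ≡ 121, 11^4 ≡ 7070, 11^8 ≡ 1158, 11^16 ≡ 897, 11^32 ≡ 2083, 11^64 ≡ 706, 11^128 ≡ 6321, 11^256 ≡ 2874, 11^512 ≡ 7486, 11^1024 ≡ 7225, 11^2048 ≡ 6151.
3785 = 2048 + 1024 + 512 + 128 + 64 + 8 + 1, so 11^3785 ≡ 6151·7225·7486·6321·706·1158·11 ≡ 4607 (mod 7571).
x_0 = 11^3785 mod 7571 = 4607.
x_0 ∉ {1, 7570} and s = 1, so 11 is a Miller–Rabin witness and 7571 is composite.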